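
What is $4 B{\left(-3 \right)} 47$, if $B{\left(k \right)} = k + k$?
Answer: $-1128$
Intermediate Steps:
$B{\left(k \right)} = 2 k$
$4 B{\left(-3 \right)} 47 = 4 \cdot 2 \left(-3\right) 47 = 4 \left(-6\right) 47 = \left(-24\right) 47 = -1128$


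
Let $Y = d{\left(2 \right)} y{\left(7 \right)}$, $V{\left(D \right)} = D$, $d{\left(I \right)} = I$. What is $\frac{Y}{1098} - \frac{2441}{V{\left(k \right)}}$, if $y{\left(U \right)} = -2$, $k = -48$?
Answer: $\frac{446671}{8784} \approx 50.851$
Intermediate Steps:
$Y = -4$ ($Y = 2 \left(-2\right) = -4$)
$\frac{Y}{1098} - \frac{2441}{V{\left(k \right)}} = - \frac{4}{1098} - \frac{2441}{-48} = \left(-4\right) \frac{1}{1098} - - \frac{2441}{48} = - \frac{2}{549} + \frac{2441}{48} = \frac{446671}{8784}$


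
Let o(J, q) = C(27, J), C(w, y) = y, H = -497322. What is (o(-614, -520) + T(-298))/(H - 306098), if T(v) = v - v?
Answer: 307/401710 ≈ 0.00076423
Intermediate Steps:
T(v) = 0
o(J, q) = J
(o(-614, -520) + T(-298))/(H - 306098) = (-614 + 0)/(-497322 - 306098) = -614/(-803420) = -614*(-1/803420) = 307/401710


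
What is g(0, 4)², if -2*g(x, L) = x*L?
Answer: 0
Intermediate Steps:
g(x, L) = -L*x/2 (g(x, L) = -x*L/2 = -L*x/2)
g(0, 4)² = (-½*4*0)² = 0² = 0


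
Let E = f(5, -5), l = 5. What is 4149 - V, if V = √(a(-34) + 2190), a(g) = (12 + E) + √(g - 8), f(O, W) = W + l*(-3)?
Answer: 4149 - √(2182 + I*√42) ≈ 4102.3 - 0.069369*I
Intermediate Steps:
f(O, W) = -15 + W (f(O, W) = W + 5*(-3) = W - 15 = -15 + W)
E = -20 (E = -15 - 5 = -20)
a(g) = -8 + √(-8 + g) (a(g) = (12 - 20) + √(g - 8) = -8 + √(-8 + g))
V = √(2182 + I*√42) (V = √((-8 + √(-8 - 34)) + 2190) = √((-8 + √(-42)) + 2190) = √((-8 + I*√42) + 2190) = √(2182 + I*√42) ≈ 46.712 + 0.06937*I)
4149 - V = 4149 - √(2182 + I*√42)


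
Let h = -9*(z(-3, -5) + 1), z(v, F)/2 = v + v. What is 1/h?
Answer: 1/99 ≈ 0.010101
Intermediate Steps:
z(v, F) = 4*v (z(v, F) = 2*(v + v) = 2*(2*v) = 4*v)
h = 99 (h = -9*(4*(-3) + 1) = -9*(-12 + 1) = -9*(-11) = 99)
1/h = 1/99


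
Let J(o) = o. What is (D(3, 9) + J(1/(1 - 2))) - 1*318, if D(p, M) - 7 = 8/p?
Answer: -928/3 ≈ -309.33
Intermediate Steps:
D(p, M) = 7 + 8/p
(D(3, 9) + J(1/(1 - 2))) - 1*318 = ((7 + 8/3) + 1/(1 - 2)) - 1*318 = ((7 + 8*(⅓)) + 1/(-1)) - 318 = ((7 + 8/3) - 1) - 318 = (29/3 - 1) - 318 = 26/3 - 318 = -928/3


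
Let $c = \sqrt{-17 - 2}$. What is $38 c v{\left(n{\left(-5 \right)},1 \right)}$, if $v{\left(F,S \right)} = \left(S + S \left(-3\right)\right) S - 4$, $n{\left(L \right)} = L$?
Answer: $- 228 i \sqrt{19} \approx - 993.83 i$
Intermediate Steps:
$c = i \sqrt{19}$ ($c = \sqrt{-19} = i \sqrt{19} \approx 4.3589 i$)
$v{\left(F,S \right)} = -4 - 2 S^{2}$ ($v{\left(F,S \right)} = \left(S - 3 S\right) S - 4 = - 2 S S - 4 = - 2 S^{2} - 4 = -4 - 2 S^{2}$)
$38 c v{\left(n{\left(-5 \right)},1 \right)} = 38 i \sqrt{19} \left(-4 - 2 \cdot 1^{2}\right) = 38 i \sqrt{19} \left(-4 - 2\right) = 38 i \sqrt{19} \left(-6\right) = - 228 i \sqrt{19}$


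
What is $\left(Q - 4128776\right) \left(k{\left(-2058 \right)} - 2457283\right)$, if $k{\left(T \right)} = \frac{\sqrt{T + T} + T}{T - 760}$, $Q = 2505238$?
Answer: $\frac{5621193018480284}{1409} + \frac{11364766 i \sqrt{21}}{1409} \approx 3.9895 \cdot 10^{12} + 36962.0 i$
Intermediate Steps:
$k{\left(T \right)} = \frac{T + \sqrt{2} \sqrt{T}}{-760 + T}$ ($k{\left(T \right)} = \frac{\sqrt{2 T} + T}{-760 + T} = \frac{\sqrt{2} \sqrt{T} + T}{-760 + T} = \frac{T + \sqrt{2} \sqrt{T}}{-760 + T}$)
$\left(Q - 4128776\right) \left(k{\left(-2058 \right)} - 2457283\right) = \left(2505238 - 4128776\right) \left(\frac{-2058 + \sqrt{2} \sqrt{-2058}}{-760 - 2058} - 2457283\right) = - 1623538 \left(\frac{-2058 + \sqrt{2} \cdot 7 i \sqrt{42}}{-2818} - 2457283\right) = - 1623538 \left(- \frac{-2058 + 14 i \sqrt{21}}{2818} - 2457283\right) = - 1623538 \left(\left(\frac{1029}{1409} - \frac{7 i \sqrt{21}}{1409}\right) - 2457283\right) = - 1623538 \left(- \frac{3462310718}{1409} - \frac{7 i \sqrt{21}}{1409}\right) = \frac{5621193018480284}{1409} + \frac{11364766 i \sqrt{21}}{1409}$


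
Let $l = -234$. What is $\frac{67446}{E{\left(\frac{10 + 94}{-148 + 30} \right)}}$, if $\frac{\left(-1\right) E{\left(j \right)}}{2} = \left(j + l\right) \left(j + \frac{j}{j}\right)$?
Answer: $\frac{117389763}{97006} \approx 1210.1$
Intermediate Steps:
$E{\left(j \right)} = - 2 \left(1 + j\right) \left(-234 + j\right)$ ($E{\left(j \right)} = - 2 \left(j - 234\right) \left(j + \frac{j}{j}\right) = - 2 \left(-234 + j\right) \left(j + 1\right) = - 2 \left(-234 + j\right) \left(1 + j\right) = - 2 \left(1 + j\right) \left(-234 + j\right)$)
$\frac{67446}{E{\left(\frac{10 + 94}{-148 + 30} \right)}} = \frac{67446}{468 - 2 \left(\frac{10 + 94}{-148 + 30}\right)^{2} + 466 \frac{10 + 94}{-148 + 30}} = \frac{67446}{468 - 2 \left(\frac{104}{-118}\right)^{2} + 466 \frac{104}{-118}} = \frac{67446}{468 - 2 \left(104 \left(- \frac{1}{118}\right)\right)^{2} + 466 \cdot 104 \left(- \frac{1}{118}\right)} = \frac{67446}{468 - 2 \left(- \frac{52}{59}\right)^{2} + 466 \left(- \frac{52}{59}\right)} = \frac{67446}{468 - \frac{5408}{3481} - \frac{24232}{59}} = \frac{67446}{\frac{194012}{3481}} = 67446 \cdot \frac{3481}{194012} = \frac{117389763}{97006}$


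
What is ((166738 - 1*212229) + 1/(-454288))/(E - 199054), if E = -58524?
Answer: 712621221/4034986016 ≈ 0.17661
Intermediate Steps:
((166738 - 1*212229) + 1/(-454288))/(E - 199054) = ((166738 - 1*212229) + 1/(-454288))/(-58524 - 199054) = ((166738 - 212229) - 1/454288)/(-257578) = (-45491 - 1/454288)*(-1/257578) = -20666015409/454288*(-1/257578) = 712621221/4034986016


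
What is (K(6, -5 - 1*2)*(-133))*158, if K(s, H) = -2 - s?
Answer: 168112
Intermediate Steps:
(K(6, -5 - 1*2)*(-133))*158 = ((-2 - 1*6)*(-133))*158 = ((-2 - 6)*(-133))*158 = -8*(-133)*158 = 1064*158 = 168112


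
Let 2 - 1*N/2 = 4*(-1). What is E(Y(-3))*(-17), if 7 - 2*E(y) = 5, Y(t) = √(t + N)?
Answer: -17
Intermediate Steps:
N = 12 (N = 4 - 8*(-1) = 4 - 2*(-4) = 4 + 8 = 12)
Y(t) = √(12 + t) (Y(t) = √(t + 12) = √(12 + t))
E(y) = 1 (E(y) = 7/2 - ½*5 = 7/2 - 5/2 = 1)
E(Y(-3))*(-17) = 1*(-17) = -17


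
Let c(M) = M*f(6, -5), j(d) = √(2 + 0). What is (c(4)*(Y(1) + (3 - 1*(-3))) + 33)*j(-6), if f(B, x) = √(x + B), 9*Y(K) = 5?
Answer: 533*√2/9 ≈ 83.753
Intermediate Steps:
Y(K) = 5/9 (Y(K) = (⅑)*5 = 5/9)
j(d) = √2
f(B, x) = √(B + x)
c(M) = M (c(M) = M*√(6 - 5) = M*√1 = M*1 = M)
(c(4)*(Y(1) + (3 - 1*(-3))) + 33)*j(-6) = (4*(5/9 + (3 - 1*(-3))) + 33)*√2 = (4*(5/9 + (3 + 3)) + 33)*√2 = (4*(5/9 + 6) + 33)*√2 = (4*(59/9) + 33)*√2 = (236/9 + 33)*√2 = 533*√2/9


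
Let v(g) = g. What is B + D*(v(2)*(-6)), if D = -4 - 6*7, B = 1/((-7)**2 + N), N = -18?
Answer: 17113/31 ≈ 552.03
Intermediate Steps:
B = 1/31 (B = 1/((-7)**2 - 18) = 1/(49 - 18) = 1/31 ≈ 0.032258)
D = -46 (D = -4 - 42 = -46)
B + D*(v(2)*(-6)) = 1/31 - 92*(-6) = 1/31 - 46*(-12) = 1/31 + 552 = 17113/31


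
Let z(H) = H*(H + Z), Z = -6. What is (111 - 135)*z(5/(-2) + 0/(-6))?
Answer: -510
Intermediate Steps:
z(H) = H*(-6 + H) (z(H) = H*(H - 6) = H*(-6 + H))
(111 - 135)*z(5/(-2) + 0/(-6)) = (111 - 135)*((5/(-2) + 0/(-6))*(-6 + (5/(-2) + 0/(-6)))) = -24*(5*(-½) + 0*(-⅙))*(-6 + (5*(-½) + 0*(-⅙))) = -24*(-5/2 + 0)*(-6 + (-5/2 + 0)) = -(-60)*(-6 - 5/2) = -(-60)*(-17)/2 = -24*85/4 = -510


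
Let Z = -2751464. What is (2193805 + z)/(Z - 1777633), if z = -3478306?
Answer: 428167/1509699 ≈ 0.28361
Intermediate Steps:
(2193805 + z)/(Z - 1777633) = (2193805 - 3478306)/(-2751464 - 1777633) = -1284501/(-4529097) = -1284501*(-1/4529097) = 428167/1509699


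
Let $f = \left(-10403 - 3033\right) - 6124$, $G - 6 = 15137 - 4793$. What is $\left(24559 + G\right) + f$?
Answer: $15349$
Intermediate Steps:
$G = 10350$ ($G = 6 + \left(15137 - 4793\right) = 6 + 10344 = 10350$)
$f = -19560$ ($f = -13436 - 6124 = -19560$)
$\left(24559 + G\right) + f = \left(24559 + 10350\right) - 19560 = 34909 - 19560 = 15349$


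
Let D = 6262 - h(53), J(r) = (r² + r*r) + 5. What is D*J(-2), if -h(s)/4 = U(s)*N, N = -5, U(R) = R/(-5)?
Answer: 84162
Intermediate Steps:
U(R) = -R/5 (U(R) = R*(-⅕) = -R/5)
J(r) = 5 + 2*r² (J(r) = (r² + r²) + 5 = 2*r² + 5 = 5 + 2*r²)
h(s) = -4*s (h(s) = -4*(-s/5)*(-5) = -4*s)
D = 6474 (D = 6262 - (-4)*53 = 6262 - 1*(-212) = 6262 + 212 = 6474)
D*J(-2) = 6474*(5 + 2*(-2)²) = 6474*(5 + 2*4) = 6474*(5 + 8) = 6474*13 = 84162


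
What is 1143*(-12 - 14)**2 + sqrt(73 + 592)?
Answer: 772668 + sqrt(665) ≈ 7.7269e+5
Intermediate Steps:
1143*(-12 - 14)**2 + sqrt(73 + 592) = 1143*(-26)**2 + sqrt(665) = 1143*676 + sqrt(665) = 772668 + sqrt(665)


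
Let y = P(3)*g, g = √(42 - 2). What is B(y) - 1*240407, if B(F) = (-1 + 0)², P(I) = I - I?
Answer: -240406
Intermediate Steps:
P(I) = 0
g = 2*√10 (g = √40 = 2*√10 ≈ 6.3246)
y = 0 (y = 0*(2*√10) = 0)
B(F) = 1 (B(F) = (-1)² = 1)
B(y) - 1*240407 = 1 - 1*240407 = 1 - 240407 = -240406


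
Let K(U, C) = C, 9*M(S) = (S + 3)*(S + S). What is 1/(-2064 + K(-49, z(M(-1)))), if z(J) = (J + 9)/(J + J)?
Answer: -8/16589 ≈ -0.00048225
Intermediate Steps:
M(S) = 2*S*(3 + S)/9 (M(S) = ((S + 3)*(S + S))/9 = ((3 + S)*(2*S))/9 = (2*S*(3 + S))/9 = 2*S*(3 + S)/9)
z(J) = (9 + J)/(2*J) (z(J) = (9 + J)/((2*J)) = (9 + J)*(1/(2*J)) = (9 + J)/(2*J))
1/(-2064 + K(-49, z(M(-1)))) = 1/(-2064 + (9 + (2/9)*(-1)*(3 - 1))/(2*(((2/9)*(-1)*(3 - 1))))) = 1/(-2064 + (9 + (2/9)*(-1)*2)/(2*(((2/9)*(-1)*2)))) = 1/(-2064 + (9 - 4/9)/(2*(-4/9))) = 1/(-2064 + (½)*(-9/4)*(77/9)) = 1/(-2064 - 77/8) = 1/(-16589/8) = -8/16589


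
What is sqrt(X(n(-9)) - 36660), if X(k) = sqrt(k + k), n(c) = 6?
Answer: sqrt(-36660 + 2*sqrt(3)) ≈ 191.46*I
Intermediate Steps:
X(k) = sqrt(2)*sqrt(k) (X(k) = sqrt(2*k) = sqrt(2)*sqrt(k))
sqrt(X(n(-9)) - 36660) = sqrt(sqrt(2)*sqrt(6) - 36660) = sqrt(2*sqrt(3) - 36660) = sqrt(-36660 + 2*sqrt(3))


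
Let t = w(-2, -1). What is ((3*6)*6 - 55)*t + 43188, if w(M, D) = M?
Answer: 43082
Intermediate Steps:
t = -2
((3*6)*6 - 55)*t + 43188 = ((3*6)*6 - 55)*(-2) + 43188 = (18*6 - 55)*(-2) + 43188 = (108 - 55)*(-2) + 43188 = 53*(-2) + 43188 = -106 + 43188 = 43082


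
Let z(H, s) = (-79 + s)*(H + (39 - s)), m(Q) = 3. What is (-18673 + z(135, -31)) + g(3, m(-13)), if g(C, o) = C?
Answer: -41220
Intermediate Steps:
z(H, s) = (-79 + s)*(39 + H - s)
(-18673 + z(135, -31)) + g(3, m(-13)) = (-18673 + (-3081 - 1*(-31)**2 - 79*135 + 118*(-31) + 135*(-31))) + 3 = (-18673 + (-3081 - 1*961 - 10665 - 3658 - 4185)) + 3 = (-18673 + (-3081 - 961 - 10665 - 3658 - 4185)) + 3 = (-18673 - 22550) + 3 = -41223 + 3 = -41220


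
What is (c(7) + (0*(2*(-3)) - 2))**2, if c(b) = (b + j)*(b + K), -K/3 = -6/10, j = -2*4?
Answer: 2916/25 ≈ 116.64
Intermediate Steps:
j = -8
K = 9/5 (K = -(-18)/10 = -3*(-3/5) = 9/5 ≈ 1.8000)
c(b) = (-8 + b)*(9/5 + b) (c(b) = (b - 8)*(b + 9/5) = (-8 + b)*(9/5 + b))
(c(7) + (0*(2*(-3)) - 2))**2 = ((-72/5 + 7**2 - 31/5*7) + (0*(2*(-3)) - 2))**2 = ((-72/5 + 49 - 217/5) + (0*(-6) - 2))**2 = (-44/5 + (0 - 2))**2 = (-44/5 - 2)**2 = (-54/5)**2 = 2916/25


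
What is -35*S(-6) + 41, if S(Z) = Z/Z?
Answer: 6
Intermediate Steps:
S(Z) = 1
-35*S(-6) + 41 = -35*1 + 41 = -35 + 41 = 6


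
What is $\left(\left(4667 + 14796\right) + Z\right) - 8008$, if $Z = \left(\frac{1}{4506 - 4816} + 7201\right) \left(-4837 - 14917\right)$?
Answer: $- \frac{22046740468}{155} \approx -1.4224 \cdot 10^{8}$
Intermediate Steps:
$Z = - \frac{22048515993}{155}$ ($Z = \left(\frac{1}{-310} + 7201\right) \left(-19754\right) = \left(- \frac{1}{310} + 7201\right) \left(-19754\right) = \frac{2232309}{310} \left(-19754\right) = - \frac{22048515993}{155} \approx -1.4225 \cdot 10^{8}$)
$\left(\left(4667 + 14796\right) + Z\right) - 8008 = \left(\left(4667 + 14796\right) - \frac{22048515993}{155}\right) - 8008 = \left(19463 - \frac{22048515993}{155}\right) - 8008 = - \frac{22045499228}{155} - 8008 = - \frac{22046740468}{155}$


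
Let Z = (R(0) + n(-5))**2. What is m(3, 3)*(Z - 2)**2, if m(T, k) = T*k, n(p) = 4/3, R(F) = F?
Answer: 4/9 ≈ 0.44444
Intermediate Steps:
n(p) = 4/3 (n(p) = 4*(1/3) = 4/3)
Z = 16/9 (Z = (0 + 4/3)**2 = (4/3)**2 = 16/9 ≈ 1.7778)
m(3, 3)*(Z - 2)**2 = (3*3)*(16/9 - 2)**2 = 9*(-2/9)**2 = 9*(4/81) = 4/9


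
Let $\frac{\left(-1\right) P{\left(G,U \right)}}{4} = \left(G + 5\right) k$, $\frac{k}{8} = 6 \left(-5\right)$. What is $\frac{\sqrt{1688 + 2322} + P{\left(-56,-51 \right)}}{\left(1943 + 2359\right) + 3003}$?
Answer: $- \frac{3264}{487} + \frac{\sqrt{4010}}{7305} \approx -6.6936$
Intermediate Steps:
$k = -240$ ($k = 8 \cdot 6 \left(-5\right) = 8 \left(-30\right) = -240$)
$P{\left(G,U \right)} = 4800 + 960 G$ ($P{\left(G,U \right)} = - 4 \left(G + 5\right) \left(-240\right) = - 4 \left(5 + G\right) \left(-240\right) = - 4 \left(-1200 - 240 G\right) = 4800 + 960 G$)
$\frac{\sqrt{1688 + 2322} + P{\left(-56,-51 \right)}}{\left(1943 + 2359\right) + 3003} = \frac{\sqrt{1688 + 2322} + \left(4800 + 960 \left(-56\right)\right)}{\left(1943 + 2359\right) + 3003} = \frac{\sqrt{4010} + \left(4800 - 53760\right)}{4302 + 3003} = \frac{\sqrt{4010} - 48960}{7305} = \left(-48960 + \sqrt{4010}\right) \frac{1}{7305} = - \frac{3264}{487} + \frac{\sqrt{4010}}{7305}$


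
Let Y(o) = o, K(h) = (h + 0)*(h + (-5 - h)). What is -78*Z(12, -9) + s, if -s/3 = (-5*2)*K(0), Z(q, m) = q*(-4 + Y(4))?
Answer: 0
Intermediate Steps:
K(h) = -5*h (K(h) = h*(-5) = -5*h)
Z(q, m) = 0 (Z(q, m) = q*(-4 + 4) = q*0 = 0)
s = 0 (s = -3*(-5*2)*(-5*0) = -(-30)*0 = -3*0 = 0)
-78*Z(12, -9) + s = -78*0 + 0 = 0 + 0 = 0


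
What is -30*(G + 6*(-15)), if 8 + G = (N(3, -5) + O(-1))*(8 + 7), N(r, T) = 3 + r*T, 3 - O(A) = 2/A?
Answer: 6090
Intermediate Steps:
O(A) = 3 - 2/A
N(r, T) = 3 + T*r
G = -113 (G = -8 + ((3 - 5*3) + (3 - 2/(-1)))*(8 + 7) = -8 + ((3 - 15) + (3 - 2*(-1)))*15 = -8 + (-12 + (3 + 2))*15 = -8 + (-12 + 5)*15 = -8 - 7*15 = -8 - 105 = -113)
-30*(G + 6*(-15)) = -30*(-113 + 6*(-15)) = -30*(-113 - 90) = -30*(-203) = 6090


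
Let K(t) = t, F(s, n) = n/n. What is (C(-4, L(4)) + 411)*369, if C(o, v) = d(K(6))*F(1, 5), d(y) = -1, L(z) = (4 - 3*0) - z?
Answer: 151290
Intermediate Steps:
F(s, n) = 1
L(z) = 4 - z (L(z) = (4 + 0) - z = 4 - z)
C(o, v) = -1 (C(o, v) = -1*1 = -1)
(C(-4, L(4)) + 411)*369 = (-1 + 411)*369 = 410*369 = 151290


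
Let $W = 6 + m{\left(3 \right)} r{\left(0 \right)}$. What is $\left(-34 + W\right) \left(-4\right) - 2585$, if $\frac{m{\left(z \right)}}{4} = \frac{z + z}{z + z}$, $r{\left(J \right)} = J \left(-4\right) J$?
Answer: $-2473$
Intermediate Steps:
$r{\left(J \right)} = - 4 J^{2}$ ($r{\left(J \right)} = - 4 J J = - 4 J^{2}$)
$m{\left(z \right)} = 4$ ($m{\left(z \right)} = 4 \frac{z + z}{z + z} = 4 \frac{2 z}{2 z} = 4 \cdot 2 z \frac{1}{2 z} = 4 \cdot 1 = 4$)
$W = 6$ ($W = 6 + 4 \left(- 4 \cdot 0^{2}\right) = 6 + 4 \left(\left(-4\right) 0\right) = 6 + 4 \cdot 0 = 6 + 0 = 6$)
$\left(-34 + W\right) \left(-4\right) - 2585 = \left(-34 + 6\right) \left(-4\right) - 2585 = \left(-28\right) \left(-4\right) - 2585 = 112 - 2585 = -2473$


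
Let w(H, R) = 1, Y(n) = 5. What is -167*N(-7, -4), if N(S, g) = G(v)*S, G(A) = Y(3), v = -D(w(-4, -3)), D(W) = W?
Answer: 5845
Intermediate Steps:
v = -1 (v = -1*1 = -1)
G(A) = 5
N(S, g) = 5*S
-167*N(-7, -4) = -835*(-7) = -167*(-35) = 5845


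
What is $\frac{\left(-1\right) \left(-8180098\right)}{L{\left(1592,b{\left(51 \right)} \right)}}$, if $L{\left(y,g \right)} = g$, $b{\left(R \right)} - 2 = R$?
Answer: $\frac{8180098}{53} \approx 1.5434 \cdot 10^{5}$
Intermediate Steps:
$b{\left(R \right)} = 2 + R$
$\frac{\left(-1\right) \left(-8180098\right)}{L{\left(1592,b{\left(51 \right)} \right)}} = \frac{\left(-1\right) \left(-8180098\right)}{2 + 51} = \frac{8180098}{53}$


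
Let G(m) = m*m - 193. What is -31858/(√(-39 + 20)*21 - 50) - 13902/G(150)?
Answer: 35381580442/242677853 + 669018*I*√19/10879 ≈ 145.8 + 268.06*I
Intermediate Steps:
G(m) = -193 + m² (G(m) = m² - 193 = -193 + m²)
-31858/(√(-39 + 20)*21 - 50) - 13902/G(150) = -31858/(√(-39 + 20)*21 - 50) - 13902/(-193 + 150²) = -31858/(√(-19)*21 - 50) - 13902/(-193 + 22500) = -31858/((I*√19)*21 - 50) - 13902/22307 = -31858/(21*I*√19 - 50) - 13902*1/22307 = -31858/(-50 + 21*I*√19) - 13902/22307 = -13902/22307 - 31858/(-50 + 21*I*√19)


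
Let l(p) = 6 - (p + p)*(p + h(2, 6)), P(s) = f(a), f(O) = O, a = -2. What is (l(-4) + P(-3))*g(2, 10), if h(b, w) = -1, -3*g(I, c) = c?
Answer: 120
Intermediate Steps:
g(I, c) = -c/3
P(s) = -2
l(p) = 6 - 2*p*(-1 + p) (l(p) = 6 - (p + p)*(p - 1) = 6 - 2*p*(-1 + p))
(l(-4) + P(-3))*g(2, 10) = ((6 - 2*(-4)² + 2*(-4)) - 2)*(-⅓*10) = ((6 - 2*16 - 8) - 2)*(-10/3) = ((6 - 32 - 8) - 2)*(-10/3) = (-34 - 2)*(-10/3) = -36*(-10/3) = 120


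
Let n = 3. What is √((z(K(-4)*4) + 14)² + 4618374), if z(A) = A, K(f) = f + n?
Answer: √4618474 ≈ 2149.1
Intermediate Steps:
K(f) = 3 + f (K(f) = f + 3 = 3 + f)
√((z(K(-4)*4) + 14)² + 4618374) = √(((3 - 4)*4 + 14)² + 4618374) = √((-1*4 + 14)² + 4618374) = √((-4 + 14)² + 4618374) = √(10² + 4618374) = √(100 + 4618374) = √4618474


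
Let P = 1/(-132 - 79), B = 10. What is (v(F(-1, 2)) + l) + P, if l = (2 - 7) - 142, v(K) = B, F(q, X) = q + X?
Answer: -28908/211 ≈ -137.00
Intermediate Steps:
F(q, X) = X + q
v(K) = 10
P = -1/211 (P = 1/(-211) = -1/211 ≈ -0.0047393)
l = -147 (l = -5 - 142 = -147)
(v(F(-1, 2)) + l) + P = (10 - 147) - 1/211 = -137 - 1/211 = -28908/211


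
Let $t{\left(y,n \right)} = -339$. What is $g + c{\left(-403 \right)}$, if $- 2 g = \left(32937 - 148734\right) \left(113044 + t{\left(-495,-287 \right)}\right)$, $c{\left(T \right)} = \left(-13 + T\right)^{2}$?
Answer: $\frac{13051246997}{2} \approx 6.5256 \cdot 10^{9}$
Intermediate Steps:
$g = \frac{13050900885}{2}$ ($g = - \frac{\left(32937 - 148734\right) \left(113044 - 339\right)}{2} = - \frac{\left(32937 - 148734\right) 112705}{2} = - \frac{\left(-115797\right) 112705}{2} = \left(- \frac{1}{2}\right) \left(-13050900885\right) = \frac{13050900885}{2} \approx 6.5255 \cdot 10^{9}$)
$g + c{\left(-403 \right)} = \frac{13050900885}{2} + \left(-13 - 403\right)^{2} = \frac{13050900885}{2} + \left(-416\right)^{2} = \frac{13050900885}{2} + 173056 = \frac{13051246997}{2}$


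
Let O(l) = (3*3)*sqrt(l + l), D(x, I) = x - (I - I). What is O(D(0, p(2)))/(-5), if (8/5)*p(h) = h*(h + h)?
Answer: 0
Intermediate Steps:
p(h) = 5*h**2/4 (p(h) = 5*(h*(h + h))/8 = 5*(h*(2*h))/8 = 5*(2*h**2)/8 = 5*h**2/4)
D(x, I) = x (D(x, I) = x - 1*0 = x + 0 = x)
O(l) = 9*sqrt(2)*sqrt(l) (O(l) = 9*sqrt(2*l) = 9*(sqrt(2)*sqrt(l)) = 9*sqrt(2)*sqrt(l))
O(D(0, p(2)))/(-5) = (9*sqrt(2)*sqrt(0))/(-5) = -9*sqrt(2)*0/5 = -1/5*0 = 0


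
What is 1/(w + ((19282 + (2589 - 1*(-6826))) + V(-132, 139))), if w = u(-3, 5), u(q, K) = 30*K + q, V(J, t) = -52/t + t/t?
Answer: 139/4009403 ≈ 3.4668e-5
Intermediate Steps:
V(J, t) = 1 - 52/t (V(J, t) = -52/t + 1 = 1 - 52/t)
u(q, K) = q + 30*K
w = 147 (w = -3 + 30*5 = -3 + 150 = 147)
1/(w + ((19282 + (2589 - 1*(-6826))) + V(-132, 139))) = 1/(147 + ((19282 + (2589 - 1*(-6826))) + (-52 + 139)/139)) = 1/(147 + ((19282 + (2589 + 6826)) + (1/139)*87)) = 1/(147 + ((19282 + 9415) + 87/139)) = 1/(147 + (28697 + 87/139)) = 1/(147 + 3988970/139) = 1/(4009403/139) = 139/4009403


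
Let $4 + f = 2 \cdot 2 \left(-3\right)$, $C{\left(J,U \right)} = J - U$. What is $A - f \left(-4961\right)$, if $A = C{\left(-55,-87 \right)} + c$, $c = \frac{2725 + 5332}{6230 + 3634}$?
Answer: $- \frac{782641159}{9864} \approx -79343.0$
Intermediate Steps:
$f = -16$ ($f = -4 + 2 \cdot 2 \left(-3\right) = -4 + 4 \left(-3\right) = -4 - 12 = -16$)
$c = \frac{8057}{9864} \approx 0.81681$
$A = \frac{323705}{9864}$ ($A = \left(-55 - -87\right) + \frac{8057}{9864} = \left(-55 + 87\right) + \frac{8057}{9864} = 32 + \frac{8057}{9864} = \frac{323705}{9864} \approx 32.817$)
$A - f \left(-4961\right) = \frac{323705}{9864} - \left(-16\right) \left(-4961\right) = \frac{323705}{9864} - 79376 = - \frac{782641159}{9864}$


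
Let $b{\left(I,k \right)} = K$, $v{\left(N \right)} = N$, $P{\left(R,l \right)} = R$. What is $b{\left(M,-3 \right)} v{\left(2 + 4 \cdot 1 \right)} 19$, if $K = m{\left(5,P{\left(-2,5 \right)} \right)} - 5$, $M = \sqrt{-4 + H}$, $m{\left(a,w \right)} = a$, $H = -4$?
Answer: $0$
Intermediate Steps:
$M = 2 i \sqrt{2}$ ($M = \sqrt{-4 - 4} = \sqrt{-8} = 2 i \sqrt{2} \approx 2.8284 i$)
$K = 0$ ($K = 5 - 5 = 0$)
$b{\left(I,k \right)} = 0$
$b{\left(M,-3 \right)} v{\left(2 + 4 \cdot 1 \right)} 19 = 0 \left(2 + 4 \cdot 1\right) 19 = 0 \left(2 + 4\right) 19 = 0 \cdot 6 \cdot 19 = 0 \cdot 19 = 0$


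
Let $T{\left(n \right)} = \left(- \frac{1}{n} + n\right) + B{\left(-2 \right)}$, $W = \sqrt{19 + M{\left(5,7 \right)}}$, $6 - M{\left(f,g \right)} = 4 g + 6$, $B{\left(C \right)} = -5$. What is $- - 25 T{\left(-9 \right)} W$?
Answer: $- \frac{3125 i}{3} \approx - 1041.7 i$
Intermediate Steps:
$M{\left(f,g \right)} = - 4 g$ ($M{\left(f,g \right)} = 6 - \left(4 g + 6\right) = 6 - \left(6 + 4 g\right) = - 4 g$)
$W = 3 i$ ($W = \sqrt{19 - 28} = \sqrt{-9} = 3 i \approx 3.0 i$)
$T{\left(n \right)} = -5 + n - \frac{1}{n}$ ($T{\left(n \right)} = \left(- \frac{1}{n} + n\right) - 5 = \left(n - \frac{1}{n}\right) - 5 = -5 + n - \frac{1}{n}$)
$- - 25 T{\left(-9 \right)} W = - - 25 \left(-5 - 9 - \frac{1}{-9}\right) 3 i = - - 25 \left(-5 - 9 - - \frac{1}{9}\right) 3 i = - - 25 \left(-5 - 9 + \frac{1}{9}\right) 3 i = - \left(-25\right) \left(- \frac{125}{9}\right) 3 i = - \frac{3125 \cdot 3 i}{9} = - \frac{3125 i}{3}$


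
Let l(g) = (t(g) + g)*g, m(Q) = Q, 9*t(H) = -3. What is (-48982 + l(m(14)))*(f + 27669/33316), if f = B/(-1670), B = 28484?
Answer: 16517452886201/20864145 ≈ 7.9167e+5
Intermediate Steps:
t(H) = -⅓ (t(H) = (⅑)*(-3) = -⅓)
f = -14242/835 (f = 28484/(-1670) = 28484*(-1/1670) = -14242/835 ≈ -17.056)
l(g) = g*(-⅓ + g) (l(g) = (-⅓ + g)*g = g*(-⅓ + g))
(-48982 + l(m(14)))*(f + 27669/33316) = (-48982 + 14*(-⅓ + 14))*(-14242/835 + 27669/33316) = (-48982 + 14*(41/3))*(-14242/835 + 27669*(1/33316)) = (-48982 + 574/3)*(-14242/835 + 27669/33316) = -146372/3*(-451382857/27818860) = 16517452886201/20864145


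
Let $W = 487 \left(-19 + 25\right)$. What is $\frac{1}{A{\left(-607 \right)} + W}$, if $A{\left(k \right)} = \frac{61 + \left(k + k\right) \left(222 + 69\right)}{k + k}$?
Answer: $\frac{1214}{3900521} \approx 0.00031124$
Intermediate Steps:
$W = 2922$ ($W = 487 \cdot 6 = 2922$)
$A{\left(k \right)} = \frac{61 + 582 k}{2 k}$ ($A{\left(k \right)} = \frac{61 + 2 k 291}{2 k} = \left(61 + 582 k\right) \frac{1}{2 k} = \frac{61 + 582 k}{2 k}$)
$\frac{1}{A{\left(-607 \right)} + W} = \frac{1}{\left(291 + \frac{61}{2 \left(-607\right)}\right) + 2922} = \frac{1}{\left(291 + \frac{61}{2} \left(- \frac{1}{607}\right)\right) + 2922} = \frac{1}{\left(291 - \frac{61}{1214}\right) + 2922} = \frac{1}{\frac{353213}{1214} + 2922} = \frac{1}{\frac{3900521}{1214}} = \frac{1214}{3900521}$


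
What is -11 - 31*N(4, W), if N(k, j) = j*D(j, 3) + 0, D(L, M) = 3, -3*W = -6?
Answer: -197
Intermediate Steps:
W = 2 (W = -⅓*(-6) = 2)
N(k, j) = 3*j (N(k, j) = j*3 + 0 = 3*j + 0 = 3*j)
-11 - 31*N(4, W) = -11 - 93*2 = -11 - 31*6 = -11 - 186 = -197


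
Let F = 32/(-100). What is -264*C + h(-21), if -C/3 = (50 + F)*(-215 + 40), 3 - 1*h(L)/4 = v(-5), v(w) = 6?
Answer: -6885660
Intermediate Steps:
F = -8/25 (F = 32*(-1/100) = -8/25 ≈ -0.32000)
h(L) = -12 (h(L) = 12 - 4*6 = 12 - 24 = -12)
C = 26082 (C = -3*(50 - 8/25)*(-215 + 40) = -3726*(-175)/25 = -3*(-8694) = 26082)
-264*C + h(-21) = -264*26082 - 12 = -6885648 - 12 = -6885660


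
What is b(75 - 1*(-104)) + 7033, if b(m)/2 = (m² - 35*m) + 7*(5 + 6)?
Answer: 58739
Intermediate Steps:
b(m) = 154 - 70*m + 2*m² (b(m) = 2*((m² - 35*m) + 7*(5 + 6)) = 2*((m² - 35*m) + 7*11) = 2*((m² - 35*m) + 77) = 2*(77 + m² - 35*m) = 154 - 70*m + 2*m²)
b(75 - 1*(-104)) + 7033 = (154 - 70*(75 - 1*(-104)) + 2*(75 - 1*(-104))²) + 7033 = (154 - 70*(75 + 104) + 2*(75 + 104)²) + 7033 = (154 - 70*179 + 2*179²) + 7033 = (154 - 12530 + 2*32041) + 7033 = (154 - 12530 + 64082) + 7033 = 51706 + 7033 = 58739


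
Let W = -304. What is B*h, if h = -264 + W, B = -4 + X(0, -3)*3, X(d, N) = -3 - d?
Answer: 7384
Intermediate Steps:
B = -13 (B = -4 + (-3 - 1*0)*3 = -4 + (-3 + 0)*3 = -4 - 3*3 = -4 - 9 = -13)
h = -568 (h = -264 - 304 = -568)
B*h = -13*(-568) = 7384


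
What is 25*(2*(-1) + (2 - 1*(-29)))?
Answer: 725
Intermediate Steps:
25*(2*(-1) + (2 - 1*(-29))) = 25*(-2 + (2 + 29)) = 25*(-2 + 31) = 25*29 = 725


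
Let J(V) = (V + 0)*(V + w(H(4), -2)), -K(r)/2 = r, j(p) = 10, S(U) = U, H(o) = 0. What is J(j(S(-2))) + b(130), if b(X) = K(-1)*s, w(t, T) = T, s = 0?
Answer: 80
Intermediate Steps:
K(r) = -2*r
b(X) = 0 (b(X) = -2*(-1)*0 = 2*0 = 0)
J(V) = V*(-2 + V) (J(V) = (V + 0)*(V - 2) = V*(-2 + V))
J(j(S(-2))) + b(130) = 10*(-2 + 10) + 0 = 10*8 + 0 = 80 + 0 = 80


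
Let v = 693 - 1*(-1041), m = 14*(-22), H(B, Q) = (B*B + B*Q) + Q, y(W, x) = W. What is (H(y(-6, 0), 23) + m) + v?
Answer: 1347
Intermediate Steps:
H(B, Q) = Q + B² + B*Q (H(B, Q) = (B² + B*Q) + Q = Q + B² + B*Q)
m = -308
v = 1734 (v = 693 + 1041 = 1734)
(H(y(-6, 0), 23) + m) + v = ((23 + (-6)² - 6*23) - 308) + 1734 = ((23 + 36 - 138) - 308) + 1734 = (-79 - 308) + 1734 = -387 + 1734 = 1347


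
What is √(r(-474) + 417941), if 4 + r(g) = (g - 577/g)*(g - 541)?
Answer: √201716683302/474 ≈ 947.53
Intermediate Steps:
r(g) = -4 + (-541 + g)*(g - 577/g) (r(g) = -4 + (g - 577/g)*(g - 541) = -4 + (g - 577/g)*(-541 + g) = -4 + (-541 + g)*(g - 577/g))
√(r(-474) + 417941) = √((-581 + (-474)² - 541*(-474) + 312157/(-474)) + 417941) = √((-581 + 224676 + 256434 + 312157*(-1/474)) + 417941) = √((-581 + 224676 + 256434 - 312157/474) + 417941) = √(227458589/474 + 417941) = √(425562623/474) = √201716683302/474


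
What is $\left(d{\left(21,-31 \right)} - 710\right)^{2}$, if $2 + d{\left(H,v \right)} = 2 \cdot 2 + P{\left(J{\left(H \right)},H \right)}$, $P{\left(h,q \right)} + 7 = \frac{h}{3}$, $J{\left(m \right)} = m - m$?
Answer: $511225$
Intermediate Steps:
$J{\left(m \right)} = 0$
$P{\left(h,q \right)} = -7 + \frac{h}{3}$
$d{\left(H,v \right)} = -5$ ($d{\left(H,v \right)} = -2 + \left(2 \cdot 2 + \left(-7 + \frac{1}{3} \cdot 0\right)\right) = -2 + \left(4 + \left(-7 + 0\right)\right) = -2 + \left(4 - 7\right) = -2 - 3 = -5$)
$\left(d{\left(21,-31 \right)} - 710\right)^{2} = \left(-5 - 710\right)^{2} = \left(-715\right)^{2} = 511225$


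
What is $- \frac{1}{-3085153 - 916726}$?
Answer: $\frac{1}{4001879} \approx 2.4988 \cdot 10^{-7}$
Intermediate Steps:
$- \frac{1}{-3085153 - 916726} = - \frac{1}{-4001879} = \left(-1\right) \left(- \frac{1}{4001879}\right) = \frac{1}{4001879}$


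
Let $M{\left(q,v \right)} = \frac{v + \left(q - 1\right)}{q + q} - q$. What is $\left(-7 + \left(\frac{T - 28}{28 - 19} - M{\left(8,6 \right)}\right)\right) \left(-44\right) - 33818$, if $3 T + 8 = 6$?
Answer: $- \frac{3638099}{108} \approx -33686.0$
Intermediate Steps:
$T = - \frac{2}{3}$ ($T = - \frac{8}{3} + \frac{1}{3} \cdot 6 = - \frac{8}{3} + 2 = - \frac{2}{3} \approx -0.66667$)
$M{\left(q,v \right)} = - q + \frac{-1 + q + v}{2 q}$ ($M{\left(q,v \right)} = \frac{v + \left(-1 + q\right)}{2 q} - q = \left(-1 + q + v\right) \frac{1}{2 q} - q = \frac{-1 + q + v}{2 q} - q = - q + \frac{-1 + q + v}{2 q}$)
$\left(-7 + \left(\frac{T - 28}{28 - 19} - M{\left(8,6 \right)}\right)\right) \left(-44\right) - 33818 = \left(-7 + \left(\frac{- \frac{2}{3} - 28}{28 - 19} - \frac{-1 + 6 - 8 \left(-1 + 2 \cdot 8\right)}{2 \cdot 8}\right)\right) \left(-44\right) - 33818 = \left(-7 - \left(\frac{86}{27} + \frac{1}{2} \cdot \frac{1}{8} \left(-1 + 6 - 8 \left(-1 + 16\right)\right)\right)\right) \left(-44\right) - 33818 = \left(-7 - \left(\frac{86}{27} + \frac{1}{2} \cdot \frac{1}{8} \left(-1 + 6 - 8 \cdot 15\right)\right)\right) \left(-44\right) - 33818 = \left(-7 - \left(\frac{86}{27} + \frac{1}{2} \cdot \frac{1}{8} \left(-1 + 6 - 120\right)\right)\right) \left(-44\right) - 33818 = \left(-7 - \left(\frac{86}{27} + \frac{1}{2} \cdot \frac{1}{8} \left(-115\right)\right)\right) \left(-44\right) - 33818 = \left(-7 - - \frac{1729}{432}\right) \left(-44\right) - 33818 = \left(-7 + \left(- \frac{86}{27} + \frac{115}{16}\right)\right) \left(-44\right) - 33818 = \left(-7 + \frac{1729}{432}\right) \left(-44\right) - 33818 = \left(- \frac{1295}{432}\right) \left(-44\right) - 33818 = \frac{14245}{108} - 33818 = - \frac{3638099}{108}$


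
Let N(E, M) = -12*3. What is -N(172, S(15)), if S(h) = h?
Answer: 36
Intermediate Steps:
N(E, M) = -36
-N(172, S(15)) = -1*(-36) = 36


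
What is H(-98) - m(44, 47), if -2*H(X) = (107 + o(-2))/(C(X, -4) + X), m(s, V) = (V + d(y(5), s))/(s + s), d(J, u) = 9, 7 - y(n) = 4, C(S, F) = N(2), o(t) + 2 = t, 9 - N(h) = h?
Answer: -141/2002 ≈ -0.070430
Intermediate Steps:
N(h) = 9 - h
o(t) = -2 + t
C(S, F) = 7 (C(S, F) = 9 - 1*2 = 9 - 2 = 7)
y(n) = 3 (y(n) = 7 - 1*4 = 7 - 4 = 3)
m(s, V) = (9 + V)/(2*s) (m(s, V) = (V + 9)/(s + s) = (9 + V)/((2*s)) = (9 + V)*(1/(2*s)) = (9 + V)/(2*s))
H(X) = -103/(2*(7 + X)) (H(X) = -(107 + (-2 - 2))/(2*(7 + X)) = -(107 - 4)/(2*(7 + X)) = -103/(2*(7 + X)))
H(-98) - m(44, 47) = -103/(14 + 2*(-98)) - (9 + 47)/(2*44) = -103/(14 - 196) - 56/(2*44) = -103/(-182) - 1*7/11 = -103*(-1/182) - 7/11 = 103/182 - 7/11 = -141/2002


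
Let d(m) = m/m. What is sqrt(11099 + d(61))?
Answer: 10*sqrt(111) ≈ 105.36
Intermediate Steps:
d(m) = 1
sqrt(11099 + d(61)) = sqrt(11099 + 1) = sqrt(11100) = 10*sqrt(111)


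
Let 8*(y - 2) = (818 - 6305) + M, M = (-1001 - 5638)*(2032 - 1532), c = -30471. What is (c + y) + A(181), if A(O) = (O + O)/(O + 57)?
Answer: -424678493/952 ≈ -4.4609e+5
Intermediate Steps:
A(O) = 2*O/(57 + O) (A(O) = (2*O)/(57 + O) = 2*O/(57 + O))
M = -3319500 (M = -6639*500 = -3319500)
y = -3324971/8 (y = 2 + ((818 - 6305) - 3319500)/8 = 2 + (-5487 - 3319500)/8 = 2 + (⅛)*(-3324987) = 2 - 3324987/8 = -3324971/8 ≈ -4.1562e+5)
(c + y) + A(181) = (-30471 - 3324971/8) + 2*181/(57 + 181) = -3568739/8 + 2*181/238 = -3568739/8 + 2*181*(1/238) = -3568739/8 + 181/119 = -424678493/952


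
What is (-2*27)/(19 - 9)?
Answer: -27/5 ≈ -5.4000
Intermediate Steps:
(-2*27)/(19 - 9) = -54/10 = -54*1/10 = -27/5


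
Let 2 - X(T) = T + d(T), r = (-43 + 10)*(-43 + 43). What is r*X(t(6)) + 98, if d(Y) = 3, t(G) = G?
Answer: 98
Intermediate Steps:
r = 0 (r = -33*0 = 0)
X(T) = -1 - T (X(T) = 2 - (T + 3) = 2 - (3 + T) = 2 + (-3 - T) = -1 - T)
r*X(t(6)) + 98 = 0*(-1 - 1*6) + 98 = 0*(-1 - 6) + 98 = 0*(-7) + 98 = 0 + 98 = 98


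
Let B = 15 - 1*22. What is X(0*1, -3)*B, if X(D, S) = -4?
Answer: 28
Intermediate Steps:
B = -7 (B = 15 - 22 = -7)
X(0*1, -3)*B = -4*(-7) = 28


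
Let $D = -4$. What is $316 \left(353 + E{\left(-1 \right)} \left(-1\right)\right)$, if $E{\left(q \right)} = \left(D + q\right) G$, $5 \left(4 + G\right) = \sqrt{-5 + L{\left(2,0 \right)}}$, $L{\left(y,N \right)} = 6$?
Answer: $105544$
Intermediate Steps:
$G = - \frac{19}{5}$ ($G = -4 + \frac{\sqrt{-5 + 6}}{5} = -4 + \frac{\sqrt{1}}{5} = -4 + \frac{1}{5} \cdot 1 = -4 + \frac{1}{5} = - \frac{19}{5} \approx -3.8$)
$E{\left(q \right)} = \frac{76}{5} - \frac{19 q}{5}$ ($E{\left(q \right)} = \left(-4 + q\right) \left(- \frac{19}{5}\right) = \frac{76}{5} - \frac{19 q}{5}$)
$316 \left(353 + E{\left(-1 \right)} \left(-1\right)\right) = 316 \left(353 + \left(\frac{76}{5} - - \frac{19}{5}\right) \left(-1\right)\right) = 316 \left(353 + \left(\frac{76}{5} + \frac{19}{5}\right) \left(-1\right)\right) = 316 \left(353 + 19 \left(-1\right)\right) = 316 \left(353 - 19\right) = 316 \cdot 334 = 105544$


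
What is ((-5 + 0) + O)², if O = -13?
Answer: 324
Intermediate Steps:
((-5 + 0) + O)² = ((-5 + 0) - 13)² = (-5 - 13)² = (-18)² = 324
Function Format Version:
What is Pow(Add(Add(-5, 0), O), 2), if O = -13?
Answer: 324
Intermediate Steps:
Pow(Add(Add(-5, 0), O), 2) = Pow(Add(Add(-5, 0), -13), 2) = Pow(Add(-5, -13), 2) = Pow(-18, 2) = 324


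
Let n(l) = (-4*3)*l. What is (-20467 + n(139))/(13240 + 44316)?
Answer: -22135/57556 ≈ -0.38458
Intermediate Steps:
n(l) = -12*l
(-20467 + n(139))/(13240 + 44316) = (-20467 - 12*139)/(13240 + 44316) = (-20467 - 1668)/57556 = -22135*1/57556 = -22135/57556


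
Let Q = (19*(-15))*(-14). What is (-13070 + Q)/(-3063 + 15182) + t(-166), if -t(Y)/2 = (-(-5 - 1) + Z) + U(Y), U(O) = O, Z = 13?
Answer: 3553906/12119 ≈ 293.25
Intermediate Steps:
Q = 3990 (Q = -285*(-14) = 3990)
t(Y) = -38 - 2*Y (t(Y) = -2*((-(-5 - 1) + 13) + Y) = -2*((-1*(-6) + 13) + Y) = -2*((6 + 13) + Y) = -2*(19 + Y) = -38 - 2*Y)
(-13070 + Q)/(-3063 + 15182) + t(-166) = (-13070 + 3990)/(-3063 + 15182) + (-38 - 2*(-166)) = -9080/12119 + (-38 + 332) = -9080*1/12119 + 294 = -9080/12119 + 294 = 3553906/12119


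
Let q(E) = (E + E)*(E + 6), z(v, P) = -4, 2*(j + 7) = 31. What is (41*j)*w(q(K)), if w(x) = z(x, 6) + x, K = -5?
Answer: -4879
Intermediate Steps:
j = 17/2 (j = -7 + (1/2)*31 = -7 + 31/2 = 17/2 ≈ 8.5000)
q(E) = 2*E*(6 + E) (q(E) = (2*E)*(6 + E) = 2*E*(6 + E))
w(x) = -4 + x
(41*j)*w(q(K)) = (41*(17/2))*(-4 + 2*(-5)*(6 - 5)) = 697*(-4 + 2*(-5)*1)/2 = 697*(-4 - 10)/2 = (697/2)*(-14) = -4879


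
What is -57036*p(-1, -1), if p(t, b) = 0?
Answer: 0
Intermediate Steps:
-57036*p(-1, -1) = -57036*0 = 0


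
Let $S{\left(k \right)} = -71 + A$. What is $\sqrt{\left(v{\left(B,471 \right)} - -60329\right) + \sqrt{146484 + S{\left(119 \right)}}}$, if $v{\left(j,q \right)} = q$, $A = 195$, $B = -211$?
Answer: $2 \sqrt{15200 + 7 \sqrt{187}} \approx 247.35$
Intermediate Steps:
$S{\left(k \right)} = 124$ ($S{\left(k \right)} = -71 + 195 = 124$)
$\sqrt{\left(v{\left(B,471 \right)} - -60329\right) + \sqrt{146484 + S{\left(119 \right)}}} = \sqrt{\left(471 - -60329\right) + \sqrt{146484 + 124}} = \sqrt{\left(471 + 60329\right) + \sqrt{146608}} = \sqrt{60800 + 28 \sqrt{187}}$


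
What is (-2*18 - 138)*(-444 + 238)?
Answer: 35844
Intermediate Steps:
(-2*18 - 138)*(-444 + 238) = (-36 - 138)*(-206) = -174*(-206) = 35844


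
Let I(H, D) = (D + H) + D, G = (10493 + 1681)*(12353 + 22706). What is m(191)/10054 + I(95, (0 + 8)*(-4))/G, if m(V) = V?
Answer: 20380172620/1072782576591 ≈ 0.018997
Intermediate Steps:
G = 426808266 (G = 12174*35059 = 426808266)
I(H, D) = H + 2*D
m(191)/10054 + I(95, (0 + 8)*(-4))/G = 191/10054 + (95 + 2*((0 + 8)*(-4)))/426808266 = 191*(1/10054) + (95 + 2*(8*(-4)))*(1/426808266) = 191/10054 + (95 + 2*(-32))*(1/426808266) = 191/10054 + (95 - 64)*(1/426808266) = 191/10054 + 31*(1/426808266) = 191/10054 + 31/426808266 = 20380172620/1072782576591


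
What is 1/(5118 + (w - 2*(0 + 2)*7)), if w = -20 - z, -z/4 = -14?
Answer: 1/5014 ≈ 0.00019944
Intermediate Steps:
z = 56 (z = -4*(-14) = 56)
w = -76 (w = -20 - 1*56 = -20 - 56 = -76)
1/(5118 + (w - 2*(0 + 2)*7)) = 1/(5118 + (-76 - 2*(0 + 2)*7)) = 1/(5118 + (-76 - 2*2*7)) = 1/(5118 + (-76 - 4*7)) = 1/(5118 + (-76 - 28)) = 1/(5118 - 104) = 1/5014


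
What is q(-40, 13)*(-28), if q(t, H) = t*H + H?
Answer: 14196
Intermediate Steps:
q(t, H) = H + H*t (q(t, H) = H*t + H = H + H*t)
q(-40, 13)*(-28) = (13*(1 - 40))*(-28) = (13*(-39))*(-28) = -507*(-28) = 14196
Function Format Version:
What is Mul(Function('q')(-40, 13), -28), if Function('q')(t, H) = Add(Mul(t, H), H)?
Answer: 14196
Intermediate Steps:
Function('q')(t, H) = Add(H, Mul(H, t)) (Function('q')(t, H) = Add(Mul(H, t), H) = Add(H, Mul(H, t)))
Mul(Function('q')(-40, 13), -28) = Mul(Mul(13, Add(1, -40)), -28) = Mul(Mul(13, -39), -28) = Mul(-507, -28) = 14196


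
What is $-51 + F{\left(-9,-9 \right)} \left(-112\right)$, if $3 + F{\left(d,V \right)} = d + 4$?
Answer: $845$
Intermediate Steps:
$F{\left(d,V \right)} = 1 + d$ ($F{\left(d,V \right)} = -3 + \left(d + 4\right) = -3 + \left(4 + d\right) = 1 + d$)
$-51 + F{\left(-9,-9 \right)} \left(-112\right) = -51 + \left(1 - 9\right) \left(-112\right) = -51 - -896 = -51 + 896 = 845$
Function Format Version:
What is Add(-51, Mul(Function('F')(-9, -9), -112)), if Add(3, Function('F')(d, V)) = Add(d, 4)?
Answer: 845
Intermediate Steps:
Function('F')(d, V) = Add(1, d) (Function('F')(d, V) = Add(-3, Add(d, 4)) = Add(-3, Add(4, d)) = Add(1, d))
Add(-51, Mul(Function('F')(-9, -9), -112)) = Add(-51, Mul(Add(1, -9), -112)) = Add(-51, Mul(-8, -112)) = Add(-51, 896) = 845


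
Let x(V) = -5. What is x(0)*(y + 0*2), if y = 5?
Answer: -25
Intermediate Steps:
x(0)*(y + 0*2) = -5*(5 + 0*2) = -5*(5 + 0) = -5*5 = -25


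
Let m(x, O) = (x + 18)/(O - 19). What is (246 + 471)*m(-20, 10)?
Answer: 478/3 ≈ 159.33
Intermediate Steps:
m(x, O) = (18 + x)/(-19 + O)
(246 + 471)*m(-20, 10) = (246 + 471)*((18 - 20)/(-19 + 10)) = 717*(-2/(-9)) = 717*(-1/9*(-2)) = 717*(2/9) = 478/3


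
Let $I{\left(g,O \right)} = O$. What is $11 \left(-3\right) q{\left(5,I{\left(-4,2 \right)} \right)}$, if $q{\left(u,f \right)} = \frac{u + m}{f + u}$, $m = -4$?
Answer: $- \frac{33}{7} \approx -4.7143$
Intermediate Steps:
$q{\left(u,f \right)} = \frac{-4 + u}{f + u}$ ($q{\left(u,f \right)} = \frac{u - 4}{f + u} = \frac{-4 + u}{f + u}$)
$11 \left(-3\right) q{\left(5,I{\left(-4,2 \right)} \right)} = 11 \left(-3\right) \frac{-4 + 5}{2 + 5} = - 33 \cdot \frac{1}{7} \cdot 1 = \left(-33\right) \frac{1}{7} = - \frac{33}{7}$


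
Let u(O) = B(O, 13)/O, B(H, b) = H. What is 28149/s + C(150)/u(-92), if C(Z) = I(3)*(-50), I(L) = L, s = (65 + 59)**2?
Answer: -2278251/15376 ≈ -148.17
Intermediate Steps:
s = 15376 (s = 124**2 = 15376)
C(Z) = -150 (C(Z) = 3*(-50) = -150)
u(O) = 1 (u(O) = O/O = 1)
28149/s + C(150)/u(-92) = 28149/15376 - 150/1 = 28149*(1/15376) - 150*1 = 28149/15376 - 150 = -2278251/15376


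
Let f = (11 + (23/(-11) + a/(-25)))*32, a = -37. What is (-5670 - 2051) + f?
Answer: -2031851/275 ≈ -7388.5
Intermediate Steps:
f = 91424/275 (f = (11 + (23/(-11) - 37/(-25)))*32 = (11 + (23*(-1/11) - 37*(-1/25)))*32 = (11 + (-23/11 + 37/25))*32 = (11 - 168/275)*32 = (2857/275)*32 = 91424/275 ≈ 332.45)
(-5670 - 2051) + f = (-5670 - 2051) + 91424/275 = -7721 + 91424/275 = -2031851/275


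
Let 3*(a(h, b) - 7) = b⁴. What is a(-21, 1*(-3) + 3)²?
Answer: 49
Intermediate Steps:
a(h, b) = 7 + b⁴/3
a(-21, 1*(-3) + 3)² = (7 + (1*(-3) + 3)⁴/3)² = (7 + (-3 + 3)⁴/3)² = (7 + (⅓)*0⁴)² = (7 + (⅓)*0)² = (7 + 0)² = 7² = 49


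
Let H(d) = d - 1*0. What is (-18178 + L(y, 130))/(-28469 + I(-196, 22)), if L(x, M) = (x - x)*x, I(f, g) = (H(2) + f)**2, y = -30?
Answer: -18178/9167 ≈ -1.9830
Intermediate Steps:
H(d) = d (H(d) = d + 0 = d)
I(f, g) = (2 + f)**2
L(x, M) = 0 (L(x, M) = 0*x = 0)
(-18178 + L(y, 130))/(-28469 + I(-196, 22)) = (-18178 + 0)/(-28469 + (2 - 196)**2) = -18178/(-28469 + (-194)**2) = -18178/(-28469 + 37636) = -18178/9167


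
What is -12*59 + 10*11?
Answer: -598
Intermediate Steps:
-12*59 + 10*11 = -708 + 110 = -598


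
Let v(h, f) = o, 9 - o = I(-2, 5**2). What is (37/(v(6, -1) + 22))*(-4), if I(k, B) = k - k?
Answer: -148/31 ≈ -4.7742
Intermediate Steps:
I(k, B) = 0
o = 9 (o = 9 - 1*0 = 9 + 0 = 9)
v(h, f) = 9
(37/(v(6, -1) + 22))*(-4) = (37/(9 + 22))*(-4) = (37/31)*(-4) = -148/31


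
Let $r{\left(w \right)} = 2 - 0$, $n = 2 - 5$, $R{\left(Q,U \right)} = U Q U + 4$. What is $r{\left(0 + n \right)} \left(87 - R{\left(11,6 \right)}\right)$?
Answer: $-626$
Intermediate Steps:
$R{\left(Q,U \right)} = 4 + Q U^{2}$ ($R{\left(Q,U \right)} = Q U U + 4 = Q U^{2} + 4 = 4 + Q U^{2}$)
$n = -3$
$r{\left(w \right)} = 2$ ($r{\left(w \right)} = 2 + 0 = 2$)
$r{\left(0 + n \right)} \left(87 - R{\left(11,6 \right)}\right) = 2 \left(87 - \left(4 + 11 \cdot 6^{2}\right)\right) = 2 \left(87 - \left(4 + 11 \cdot 36\right)\right) = 2 \left(87 - \left(4 + 396\right)\right) = 2 \left(87 - 400\right) = 2 \left(-313\right) = -626$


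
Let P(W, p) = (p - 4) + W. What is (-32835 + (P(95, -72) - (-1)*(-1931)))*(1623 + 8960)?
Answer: -367727501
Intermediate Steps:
P(W, p) = -4 + W + p (P(W, p) = (-4 + p) + W = -4 + W + p)
(-32835 + (P(95, -72) - (-1)*(-1931)))*(1623 + 8960) = (-32835 + ((-4 + 95 - 72) - (-1)*(-1931)))*(1623 + 8960) = (-32835 + (19 - 1*1931))*10583 = (-32835 + (19 - 1931))*10583 = (-32835 - 1912)*10583 = -34747*10583 = -367727501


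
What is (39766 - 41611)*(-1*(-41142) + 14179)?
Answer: -102067245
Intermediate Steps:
(39766 - 41611)*(-1*(-41142) + 14179) = -1845*(41142 + 14179) = -1845*55321 = -102067245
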